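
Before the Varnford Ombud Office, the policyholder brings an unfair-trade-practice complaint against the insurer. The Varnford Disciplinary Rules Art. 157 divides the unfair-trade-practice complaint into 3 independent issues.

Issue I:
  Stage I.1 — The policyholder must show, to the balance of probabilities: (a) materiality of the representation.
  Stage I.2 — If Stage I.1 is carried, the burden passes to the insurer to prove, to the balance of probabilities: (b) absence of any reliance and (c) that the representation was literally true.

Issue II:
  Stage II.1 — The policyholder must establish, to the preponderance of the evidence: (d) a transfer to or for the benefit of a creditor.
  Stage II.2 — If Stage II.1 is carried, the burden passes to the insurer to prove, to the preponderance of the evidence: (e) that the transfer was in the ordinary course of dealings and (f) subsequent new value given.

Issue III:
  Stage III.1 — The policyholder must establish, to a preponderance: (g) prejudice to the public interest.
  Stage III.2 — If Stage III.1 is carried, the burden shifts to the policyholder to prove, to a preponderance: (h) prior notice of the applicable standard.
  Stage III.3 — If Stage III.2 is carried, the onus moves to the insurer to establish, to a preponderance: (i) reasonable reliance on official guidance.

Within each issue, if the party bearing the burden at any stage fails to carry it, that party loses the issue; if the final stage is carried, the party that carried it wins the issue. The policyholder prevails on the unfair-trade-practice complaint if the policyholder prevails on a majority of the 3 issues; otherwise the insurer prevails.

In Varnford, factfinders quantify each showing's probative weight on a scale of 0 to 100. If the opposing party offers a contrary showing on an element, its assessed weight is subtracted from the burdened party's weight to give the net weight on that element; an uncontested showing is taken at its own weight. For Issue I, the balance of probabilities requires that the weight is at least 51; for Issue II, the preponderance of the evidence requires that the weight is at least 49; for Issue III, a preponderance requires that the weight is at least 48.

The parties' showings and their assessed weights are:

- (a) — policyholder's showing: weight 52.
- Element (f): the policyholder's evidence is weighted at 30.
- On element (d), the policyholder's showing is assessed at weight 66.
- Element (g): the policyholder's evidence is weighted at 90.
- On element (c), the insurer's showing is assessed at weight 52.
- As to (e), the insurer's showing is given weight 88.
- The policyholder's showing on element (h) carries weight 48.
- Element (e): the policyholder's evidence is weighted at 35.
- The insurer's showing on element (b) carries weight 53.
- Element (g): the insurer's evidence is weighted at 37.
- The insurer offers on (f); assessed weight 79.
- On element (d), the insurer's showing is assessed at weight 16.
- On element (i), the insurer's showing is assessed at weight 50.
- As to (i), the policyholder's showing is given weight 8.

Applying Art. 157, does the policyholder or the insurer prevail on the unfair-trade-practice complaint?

insurer

— Issue I —
Stage I.1 — burden on policyholder; standard: the balance of probabilities (weight is at least 51).
    (a): 52 ≥ 51 [met]
  Stage I.1 carried; the burden shifts to the insurer.
Stage I.2 — burden on insurer; standard: the balance of probabilities (weight is at least 51).
    (b): 53 ≥ 51 [met]
    (c): 52 ≥ 51 [met]
  The insurer carries the last stage.
All stages carried — the insurer prevails on this issue.
— Issue II —
At Stage II.1 the policyholder must meet the preponderance of the evidence (weight is at least 49): on (d) the weight is 66 less the opposing 16 gives net 50, which does reach 49, so (d) meets the standard.
  The policyholder carries Stage II.1; the insurer now bears the burden.
At Stage II.2 the insurer must meet the preponderance of the evidence (weight is at least 49): on (e) the weight is 88 less the opposing 35 gives net 53, which does reach 49, so (e) meets the standard; on (f) the weight is 79 less the opposing 30 gives net 49, which does reach 49, so (f) meets the standard.
  The insurer carries the last stage.
Every stage carried; the insurer prevails on this issue.
— Issue III —
Stage III.1 (policyholder, a preponderance, weight is at least 48): (g) net 90−37=53 ≥ 48 — meets.
  Stage III.1 carried; the burden remains with the policyholder.
Stage III.2 (policyholder, a preponderance, weight is at least 48): (h) 48 ≥ 48 — meets.
  Stage III.2 is satisfied; the onus moves to the insurer.
Stage III.3 (insurer, a preponderance, weight is at least 48): (i) net 50−8=42 < 48 — fails.
  Not every element is met, so the insurer fails to carry Stage III.3.
The policyholder prevails on this issue.
Per-issue: Issue I → insurer; Issue II → insurer; Issue III → policyholder. The policyholder must prevail on a majority of issues; overall, the insurer prevails.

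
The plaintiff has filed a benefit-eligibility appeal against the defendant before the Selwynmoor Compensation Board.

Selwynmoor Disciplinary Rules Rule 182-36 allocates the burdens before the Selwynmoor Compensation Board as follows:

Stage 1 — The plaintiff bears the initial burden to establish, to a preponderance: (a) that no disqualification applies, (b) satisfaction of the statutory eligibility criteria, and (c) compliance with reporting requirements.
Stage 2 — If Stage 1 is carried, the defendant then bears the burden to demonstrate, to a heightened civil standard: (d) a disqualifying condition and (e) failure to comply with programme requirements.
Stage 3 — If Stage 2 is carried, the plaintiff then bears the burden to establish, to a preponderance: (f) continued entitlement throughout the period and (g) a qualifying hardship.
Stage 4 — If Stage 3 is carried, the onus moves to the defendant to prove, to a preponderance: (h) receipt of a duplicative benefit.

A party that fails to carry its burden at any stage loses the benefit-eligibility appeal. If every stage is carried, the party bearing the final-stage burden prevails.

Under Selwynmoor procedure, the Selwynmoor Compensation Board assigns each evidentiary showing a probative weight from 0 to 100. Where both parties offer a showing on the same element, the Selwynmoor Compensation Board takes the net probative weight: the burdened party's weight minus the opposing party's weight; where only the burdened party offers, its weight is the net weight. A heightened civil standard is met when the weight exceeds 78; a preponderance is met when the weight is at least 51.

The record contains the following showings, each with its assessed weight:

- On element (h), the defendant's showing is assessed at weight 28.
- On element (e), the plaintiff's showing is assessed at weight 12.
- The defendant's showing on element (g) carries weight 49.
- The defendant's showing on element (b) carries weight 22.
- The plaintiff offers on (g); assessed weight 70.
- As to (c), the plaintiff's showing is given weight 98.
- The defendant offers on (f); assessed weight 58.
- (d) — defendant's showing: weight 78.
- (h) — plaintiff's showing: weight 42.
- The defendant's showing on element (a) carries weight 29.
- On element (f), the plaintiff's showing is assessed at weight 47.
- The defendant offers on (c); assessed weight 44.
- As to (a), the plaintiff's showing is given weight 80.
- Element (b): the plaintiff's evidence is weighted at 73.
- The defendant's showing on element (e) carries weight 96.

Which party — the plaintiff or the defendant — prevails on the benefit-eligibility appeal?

Stage 1 — burden on plaintiff; standard: a preponderance (weight is at least 51).
    (a): 80 − 29 = 51 ≥ 51 [met]
    (b): 73 − 22 = 51 ≥ 51 [met]
    (c): 98 − 44 = 54 ≥ 51 [met]
  Stage 1 is satisfied; the onus moves to the defendant.
Stage 2 — burden on defendant; standard: a heightened civil standard (weight exceeds 78).
    (d): 78 ≤ 78 [not met]
    (e): 96 − 12 = 84 > 78 [met]
  Stage 2 not carried; the defendant fails its burden.
The plaintiff prevails.

plaintiff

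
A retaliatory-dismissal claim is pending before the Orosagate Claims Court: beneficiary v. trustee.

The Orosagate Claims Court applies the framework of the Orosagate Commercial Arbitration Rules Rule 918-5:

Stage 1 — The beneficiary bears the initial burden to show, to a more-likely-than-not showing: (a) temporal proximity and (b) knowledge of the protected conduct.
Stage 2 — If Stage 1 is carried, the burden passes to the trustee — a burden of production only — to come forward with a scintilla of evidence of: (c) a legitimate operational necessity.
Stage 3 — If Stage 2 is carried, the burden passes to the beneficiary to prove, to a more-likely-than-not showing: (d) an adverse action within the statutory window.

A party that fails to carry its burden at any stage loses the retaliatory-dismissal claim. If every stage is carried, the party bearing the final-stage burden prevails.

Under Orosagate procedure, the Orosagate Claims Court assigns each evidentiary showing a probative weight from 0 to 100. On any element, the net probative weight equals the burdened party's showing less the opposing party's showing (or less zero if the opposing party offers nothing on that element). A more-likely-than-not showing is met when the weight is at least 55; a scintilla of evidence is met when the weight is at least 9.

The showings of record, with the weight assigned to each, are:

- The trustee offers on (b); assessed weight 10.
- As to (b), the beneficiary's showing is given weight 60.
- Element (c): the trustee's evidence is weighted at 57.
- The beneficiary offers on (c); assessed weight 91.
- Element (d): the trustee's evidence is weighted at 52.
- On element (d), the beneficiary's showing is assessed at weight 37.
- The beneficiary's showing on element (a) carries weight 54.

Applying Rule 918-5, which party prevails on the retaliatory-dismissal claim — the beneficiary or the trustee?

trustee

Stage 1 (beneficiary, a more-likely-than-not showing, weight is at least 55): (a) 54 < 55 — fails; (b) net 60−10=50 < 55 — fails.
  Not every element is met, so the beneficiary fails to carry Stage 1.
The analysis ends at Stage 1; the trustee prevails.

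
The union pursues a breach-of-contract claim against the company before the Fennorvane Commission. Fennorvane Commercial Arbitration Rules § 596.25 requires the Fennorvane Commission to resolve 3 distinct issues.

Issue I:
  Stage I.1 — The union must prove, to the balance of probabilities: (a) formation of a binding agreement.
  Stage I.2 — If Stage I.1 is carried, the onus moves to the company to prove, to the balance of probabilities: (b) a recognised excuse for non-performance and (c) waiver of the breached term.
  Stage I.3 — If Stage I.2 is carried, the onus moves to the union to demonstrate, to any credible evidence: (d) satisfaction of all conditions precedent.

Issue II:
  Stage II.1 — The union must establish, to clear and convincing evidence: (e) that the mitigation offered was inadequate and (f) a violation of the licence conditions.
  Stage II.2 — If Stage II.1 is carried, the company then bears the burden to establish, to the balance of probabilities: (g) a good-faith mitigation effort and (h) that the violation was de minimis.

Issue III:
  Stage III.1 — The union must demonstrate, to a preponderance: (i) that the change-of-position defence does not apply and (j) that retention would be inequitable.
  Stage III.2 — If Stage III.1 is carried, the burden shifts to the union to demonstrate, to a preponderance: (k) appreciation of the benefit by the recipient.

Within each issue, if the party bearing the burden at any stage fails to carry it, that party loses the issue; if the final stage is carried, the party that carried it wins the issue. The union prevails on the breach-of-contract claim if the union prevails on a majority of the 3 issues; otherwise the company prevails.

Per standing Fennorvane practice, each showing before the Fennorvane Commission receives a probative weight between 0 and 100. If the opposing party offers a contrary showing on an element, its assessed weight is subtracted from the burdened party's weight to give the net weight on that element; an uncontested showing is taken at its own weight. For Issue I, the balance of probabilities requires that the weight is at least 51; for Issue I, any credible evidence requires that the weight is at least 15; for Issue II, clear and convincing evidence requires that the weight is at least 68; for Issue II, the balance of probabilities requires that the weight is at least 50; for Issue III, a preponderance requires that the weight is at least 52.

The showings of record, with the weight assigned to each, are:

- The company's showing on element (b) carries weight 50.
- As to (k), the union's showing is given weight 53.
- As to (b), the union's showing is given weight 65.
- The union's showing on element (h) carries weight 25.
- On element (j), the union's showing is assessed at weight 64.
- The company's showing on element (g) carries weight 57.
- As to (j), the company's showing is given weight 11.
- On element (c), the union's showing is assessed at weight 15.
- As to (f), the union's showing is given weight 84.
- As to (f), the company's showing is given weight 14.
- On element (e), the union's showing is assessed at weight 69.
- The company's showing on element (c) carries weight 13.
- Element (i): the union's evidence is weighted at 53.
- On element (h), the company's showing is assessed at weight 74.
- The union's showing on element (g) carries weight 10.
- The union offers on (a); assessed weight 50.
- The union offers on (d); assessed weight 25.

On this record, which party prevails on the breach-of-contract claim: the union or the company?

— Issue I —
Stage I.1 (union, the balance of probabilities, weight is at least 51): (a) 50 < 51 — fails.
  Not every element is met, so the union fails to carry Stage I.1.
The company prevails on this issue.
— Issue II —
At Stage II.1 the union must meet clear and convincing evidence (weight is at least 68): on (e) the weight is 69, ≥ 68, so (e) meets the standard; on (f) the weight is 84 less the opposing 14 gives net 70, ≥ 68, so (f) meets the standard.
  Stage II.1 carried; the burden shifts to the company.
At Stage II.2 the company must meet the balance of probabilities (weight is at least 50): on (g) the weight is 57 less the opposing 10 gives net 47, which does not reach 50, so (g) does not meet the standard; on (h) the weight is 74 less the opposing 25 gives net 49, < 50, so (h) does not meet the standard.
  Not every element is met, so the company fails to carry Stage II.2.
The analysis ends at Stage II.2; the union prevails on this issue.
— Issue III —
Stage III.1 (union, a preponderance, weight is at least 52): (i) 53 ≥ 52 — meets; (j) net 64−11=53 ≥ 52 — meets.
  Stage III.1 is satisfied; the union continues to bear the burden.
Stage III.2 (union, a preponderance, weight is at least 52): (k) 53 ≥ 52 — meets.
  The union carries the last stage.
Every stage carried; the union prevails on this issue.
Per-issue: Issue I → company; Issue II → union; Issue III → union. The union must prevail on a majority of issues; overall, the union prevails.

union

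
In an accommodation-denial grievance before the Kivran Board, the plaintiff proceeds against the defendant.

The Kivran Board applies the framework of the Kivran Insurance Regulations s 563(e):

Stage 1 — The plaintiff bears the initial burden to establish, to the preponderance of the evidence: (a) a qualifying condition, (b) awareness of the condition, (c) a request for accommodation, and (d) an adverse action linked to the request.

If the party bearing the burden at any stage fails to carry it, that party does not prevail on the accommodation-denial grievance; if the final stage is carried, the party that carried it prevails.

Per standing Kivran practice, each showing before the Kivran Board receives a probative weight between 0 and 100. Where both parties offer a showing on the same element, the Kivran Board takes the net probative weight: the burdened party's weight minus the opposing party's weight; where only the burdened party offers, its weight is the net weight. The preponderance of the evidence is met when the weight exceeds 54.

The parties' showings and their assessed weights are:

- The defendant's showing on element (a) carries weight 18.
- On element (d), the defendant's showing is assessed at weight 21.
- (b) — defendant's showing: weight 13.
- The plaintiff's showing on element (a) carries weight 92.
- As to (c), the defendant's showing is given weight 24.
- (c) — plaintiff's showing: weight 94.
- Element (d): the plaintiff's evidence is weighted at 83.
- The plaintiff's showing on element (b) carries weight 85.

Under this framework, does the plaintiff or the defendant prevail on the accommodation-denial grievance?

Stage 1 (plaintiff, the preponderance of the evidence, weight exceeds 54): (a) net 92−18=74 > 54 — meets; (b) net 85−13=72 > 54 — meets; (c) net 94−24=70 > 54 — meets; (d) net 83−21=62 > 54 — meets.
  The plaintiff carries the last stage.
Every stage carried; the plaintiff prevails.

plaintiff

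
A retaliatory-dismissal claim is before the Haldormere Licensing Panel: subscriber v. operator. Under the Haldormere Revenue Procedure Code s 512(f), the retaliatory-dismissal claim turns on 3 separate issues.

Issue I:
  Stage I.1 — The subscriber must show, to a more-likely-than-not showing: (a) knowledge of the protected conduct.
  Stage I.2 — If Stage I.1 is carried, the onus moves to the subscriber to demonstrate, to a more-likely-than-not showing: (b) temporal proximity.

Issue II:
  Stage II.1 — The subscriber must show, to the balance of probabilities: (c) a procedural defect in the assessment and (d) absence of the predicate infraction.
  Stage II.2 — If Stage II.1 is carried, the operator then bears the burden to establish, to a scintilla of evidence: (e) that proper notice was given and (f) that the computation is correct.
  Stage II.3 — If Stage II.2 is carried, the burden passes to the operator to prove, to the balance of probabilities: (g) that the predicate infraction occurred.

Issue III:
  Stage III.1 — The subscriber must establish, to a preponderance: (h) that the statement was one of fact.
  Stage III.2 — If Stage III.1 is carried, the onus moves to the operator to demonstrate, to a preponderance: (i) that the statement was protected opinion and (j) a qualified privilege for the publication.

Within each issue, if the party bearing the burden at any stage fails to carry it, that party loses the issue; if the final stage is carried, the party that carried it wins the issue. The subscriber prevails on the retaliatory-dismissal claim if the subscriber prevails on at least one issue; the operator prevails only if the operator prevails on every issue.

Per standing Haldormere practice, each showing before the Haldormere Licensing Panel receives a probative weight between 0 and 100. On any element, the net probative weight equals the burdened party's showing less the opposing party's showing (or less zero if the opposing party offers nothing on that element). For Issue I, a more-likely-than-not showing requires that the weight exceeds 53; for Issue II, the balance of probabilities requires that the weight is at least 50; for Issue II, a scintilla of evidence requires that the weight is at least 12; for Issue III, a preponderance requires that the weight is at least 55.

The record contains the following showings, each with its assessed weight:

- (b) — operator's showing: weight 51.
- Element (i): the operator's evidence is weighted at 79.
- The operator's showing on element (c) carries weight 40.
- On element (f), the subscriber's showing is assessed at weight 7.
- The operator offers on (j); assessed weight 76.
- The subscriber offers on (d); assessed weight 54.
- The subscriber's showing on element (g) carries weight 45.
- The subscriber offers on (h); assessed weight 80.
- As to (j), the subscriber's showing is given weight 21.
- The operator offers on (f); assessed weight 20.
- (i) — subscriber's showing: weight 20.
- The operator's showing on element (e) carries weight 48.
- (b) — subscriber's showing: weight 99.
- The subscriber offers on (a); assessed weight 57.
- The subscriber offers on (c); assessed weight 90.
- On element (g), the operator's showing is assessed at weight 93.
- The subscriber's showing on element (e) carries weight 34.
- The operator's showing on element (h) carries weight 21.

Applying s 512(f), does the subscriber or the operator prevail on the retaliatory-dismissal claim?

subscriber

— Issue I —
Stage I.1 — burden on subscriber; standard: a more-likely-than-not showing (weight exceeds 53).
    (a): 57 > 53 [met]
  Stage I.1 is satisfied; the subscriber continues to bear the burden.
Stage I.2 — burden on subscriber; standard: a more-likely-than-not showing (weight exceeds 53).
    (b): 99 − 51 = 48 ≤ 53 [not met]
  Stage I.2 not carried; the subscriber fails its burden.
The operator prevails on this issue.
— Issue II —
Stage II.1 (subscriber, the balance of probabilities, weight is at least 50): (c) net 90−40=50 ≥ 50 — meets; (d) 54 ≥ 50 — meets.
  Stage II.1 carried; the burden shifts to the operator.
Stage II.2 (operator, a scintilla of evidence, weight is at least 12): (e) net 48−34=14 ≥ 12 — meets; (f) net 20−7=13 ≥ 12 — meets.
  Stage II.2 carried; the burden remains with the operator.
Stage II.3 (operator, the balance of probabilities, weight is at least 50): (g) net 93−45=48 < 50 — fails.
  Not every element is met, so the operator fails to carry Stage II.3.
The subscriber prevails on this issue.
— Issue III —
Stage III.1 (subscriber, a preponderance, weight is at least 55): (h) net 80−21=59 ≥ 55 — meets.
  The subscriber carries Stage III.1; the operator now bears the burden.
Stage III.2 (operator, a preponderance, weight is at least 55): (i) net 79−20=59 ≥ 55 — meets; (j) net 76−21=55 ≥ 55 — meets.
  All elements met at the final stage.
All stages carried — the operator prevails on this issue.
Per-issue: Issue I → operator; Issue II → subscriber; Issue III → operator. The subscriber must prevail on at least one issue; overall, the subscriber prevails.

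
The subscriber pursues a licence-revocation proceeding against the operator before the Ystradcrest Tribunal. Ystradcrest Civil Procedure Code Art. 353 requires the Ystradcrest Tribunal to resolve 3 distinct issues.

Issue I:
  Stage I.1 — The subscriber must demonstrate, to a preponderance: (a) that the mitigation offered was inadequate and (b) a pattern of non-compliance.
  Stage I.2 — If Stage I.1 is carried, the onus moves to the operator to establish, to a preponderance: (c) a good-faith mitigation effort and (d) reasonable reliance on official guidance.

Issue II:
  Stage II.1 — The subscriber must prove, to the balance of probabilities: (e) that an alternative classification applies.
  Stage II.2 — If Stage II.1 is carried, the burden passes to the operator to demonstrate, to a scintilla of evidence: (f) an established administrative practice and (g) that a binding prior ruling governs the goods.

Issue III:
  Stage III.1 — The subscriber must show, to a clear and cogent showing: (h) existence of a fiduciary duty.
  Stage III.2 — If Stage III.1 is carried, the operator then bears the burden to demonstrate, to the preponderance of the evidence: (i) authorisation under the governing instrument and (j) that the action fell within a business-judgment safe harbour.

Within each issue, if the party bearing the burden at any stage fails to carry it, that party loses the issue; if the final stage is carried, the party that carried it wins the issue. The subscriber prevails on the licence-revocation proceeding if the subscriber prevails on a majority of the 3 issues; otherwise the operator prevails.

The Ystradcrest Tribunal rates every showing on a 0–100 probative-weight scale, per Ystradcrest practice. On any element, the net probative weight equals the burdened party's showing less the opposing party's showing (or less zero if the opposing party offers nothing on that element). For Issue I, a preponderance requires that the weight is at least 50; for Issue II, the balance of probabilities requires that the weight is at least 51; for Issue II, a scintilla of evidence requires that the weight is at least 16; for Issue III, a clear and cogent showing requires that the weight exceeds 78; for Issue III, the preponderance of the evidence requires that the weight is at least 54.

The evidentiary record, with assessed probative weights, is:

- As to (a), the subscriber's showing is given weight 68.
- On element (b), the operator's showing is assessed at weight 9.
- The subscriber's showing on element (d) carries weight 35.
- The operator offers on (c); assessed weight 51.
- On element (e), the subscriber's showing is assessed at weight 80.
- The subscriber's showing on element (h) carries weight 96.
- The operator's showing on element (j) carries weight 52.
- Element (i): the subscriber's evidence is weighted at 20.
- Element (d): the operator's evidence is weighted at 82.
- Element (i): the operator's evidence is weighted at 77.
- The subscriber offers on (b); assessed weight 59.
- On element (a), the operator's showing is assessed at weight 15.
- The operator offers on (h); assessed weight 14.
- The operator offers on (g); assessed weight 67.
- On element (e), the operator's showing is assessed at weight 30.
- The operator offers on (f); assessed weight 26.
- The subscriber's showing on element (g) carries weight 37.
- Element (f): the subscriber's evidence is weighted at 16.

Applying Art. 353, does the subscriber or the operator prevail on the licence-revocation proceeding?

subscriber

— Issue I —
At Stage I.1 the subscriber must meet a preponderance (weight is at least 50): on (a) the weight is 68 less the opposing 15 gives net 53, ≥ 50, so (a) meets the standard; on (b) the weight is 59 less the opposing 9 gives net 50, ≥ 50, so (b) meets the standard.
  The subscriber carries Stage I.1; the operator now bears the burden.
At Stage I.2 the operator must meet a preponderance (weight is at least 50): on (c) the weight is 51, which does reach 50, so (c) meets the standard; on (d) the weight is 82 less the opposing 35 gives net 47, < 50, so (d) does not meet the standard.
  Not every element is met, so the operator fails to carry Stage I.2.
So the subscriber prevails on this issue.
— Issue II —
At Stage II.1 the subscriber must meet the balance of probabilities (weight is at least 51): on (e) the weight is 80 less the opposing 30 gives net 50, < 51, so (e) does not meet the standard.
  Not every element is met, so the subscriber fails to carry Stage II.1.
So the operator prevails on this issue.
— Issue III —
At Stage III.1 the subscriber must meet a clear and cogent showing (weight exceeds 78): on (h) the weight is 96 less the opposing 14 gives net 82, > 78, so (h) meets the standard.
  Stage III.1 carried; the burden shifts to the operator.
At Stage III.2 the operator must meet the preponderance of the evidence (weight is at least 54): on (i) the weight is 77 less the opposing 20 gives net 57, ≥ 54, so (i) meets the standard; on (j) the weight is 52, which does not reach 54, so (j) does not meet the standard.
  Not every element is met, so the operator fails to carry Stage III.2.
The analysis ends at Stage III.2; the subscriber prevails on this issue.
Per-issue: Issue I → subscriber; Issue II → operator; Issue III → subscriber. The subscriber must prevail on a majority of issues; overall, the subscriber prevails.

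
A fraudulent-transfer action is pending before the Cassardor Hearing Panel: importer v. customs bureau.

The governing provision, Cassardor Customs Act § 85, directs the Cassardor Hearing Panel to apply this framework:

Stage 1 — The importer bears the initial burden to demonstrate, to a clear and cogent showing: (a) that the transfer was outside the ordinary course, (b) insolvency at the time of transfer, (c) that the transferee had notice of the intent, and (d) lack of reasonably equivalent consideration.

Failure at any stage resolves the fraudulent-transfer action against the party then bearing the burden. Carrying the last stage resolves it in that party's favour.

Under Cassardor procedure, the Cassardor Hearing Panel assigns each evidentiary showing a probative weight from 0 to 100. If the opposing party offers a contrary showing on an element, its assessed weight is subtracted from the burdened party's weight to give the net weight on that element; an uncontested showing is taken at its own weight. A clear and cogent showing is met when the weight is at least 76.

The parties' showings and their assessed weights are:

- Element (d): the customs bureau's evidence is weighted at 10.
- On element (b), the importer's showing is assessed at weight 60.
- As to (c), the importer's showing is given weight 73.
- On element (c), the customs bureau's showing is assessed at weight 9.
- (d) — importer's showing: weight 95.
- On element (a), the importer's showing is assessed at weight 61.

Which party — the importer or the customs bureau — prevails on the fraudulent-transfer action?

At Stage 1 the importer must meet a clear and cogent showing (weight is at least 76): on (a) the weight is 61, which does not reach 76, so (a) does not meet the standard; on (b) the weight is 60, < 76, so (b) does not meet the standard; on (c) the weight is 73 less the opposing 9 gives net 64, < 76, so (c) does not meet the standard; on (d) the weight is 95 less the opposing 10 gives net 85, which does reach 76, so (d) meets the standard.
  The importer does not carry Stage 1.
The customs bureau prevails.

customs bureau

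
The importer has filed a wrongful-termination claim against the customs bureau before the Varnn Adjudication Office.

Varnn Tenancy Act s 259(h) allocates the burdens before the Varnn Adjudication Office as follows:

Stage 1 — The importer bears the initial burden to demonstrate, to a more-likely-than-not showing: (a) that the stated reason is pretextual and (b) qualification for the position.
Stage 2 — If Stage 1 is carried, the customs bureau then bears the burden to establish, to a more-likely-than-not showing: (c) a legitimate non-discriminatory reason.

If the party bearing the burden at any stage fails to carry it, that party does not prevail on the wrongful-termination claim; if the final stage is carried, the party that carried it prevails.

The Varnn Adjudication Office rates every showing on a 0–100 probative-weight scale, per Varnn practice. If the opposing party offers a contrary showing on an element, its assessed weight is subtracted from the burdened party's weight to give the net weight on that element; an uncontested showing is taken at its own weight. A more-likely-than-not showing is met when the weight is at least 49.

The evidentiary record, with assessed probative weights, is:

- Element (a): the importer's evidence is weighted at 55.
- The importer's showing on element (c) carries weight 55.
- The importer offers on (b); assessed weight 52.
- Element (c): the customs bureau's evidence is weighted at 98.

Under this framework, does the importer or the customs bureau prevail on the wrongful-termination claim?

Stage 1 — burden on importer; standard: a more-likely-than-not showing (weight is at least 49).
    (a): 55 ≥ 49 [met]
    (b): 52 ≥ 49 [met]
  The importer carries Stage 1; the customs bureau now bears the burden.
Stage 2 — burden on customs bureau; standard: a more-likely-than-not showing (weight is at least 49).
    (c): 98 − 55 = 43 < 49 [not met]
  The customs bureau does not carry Stage 2.
The analysis ends at Stage 2; the importer prevails.

importer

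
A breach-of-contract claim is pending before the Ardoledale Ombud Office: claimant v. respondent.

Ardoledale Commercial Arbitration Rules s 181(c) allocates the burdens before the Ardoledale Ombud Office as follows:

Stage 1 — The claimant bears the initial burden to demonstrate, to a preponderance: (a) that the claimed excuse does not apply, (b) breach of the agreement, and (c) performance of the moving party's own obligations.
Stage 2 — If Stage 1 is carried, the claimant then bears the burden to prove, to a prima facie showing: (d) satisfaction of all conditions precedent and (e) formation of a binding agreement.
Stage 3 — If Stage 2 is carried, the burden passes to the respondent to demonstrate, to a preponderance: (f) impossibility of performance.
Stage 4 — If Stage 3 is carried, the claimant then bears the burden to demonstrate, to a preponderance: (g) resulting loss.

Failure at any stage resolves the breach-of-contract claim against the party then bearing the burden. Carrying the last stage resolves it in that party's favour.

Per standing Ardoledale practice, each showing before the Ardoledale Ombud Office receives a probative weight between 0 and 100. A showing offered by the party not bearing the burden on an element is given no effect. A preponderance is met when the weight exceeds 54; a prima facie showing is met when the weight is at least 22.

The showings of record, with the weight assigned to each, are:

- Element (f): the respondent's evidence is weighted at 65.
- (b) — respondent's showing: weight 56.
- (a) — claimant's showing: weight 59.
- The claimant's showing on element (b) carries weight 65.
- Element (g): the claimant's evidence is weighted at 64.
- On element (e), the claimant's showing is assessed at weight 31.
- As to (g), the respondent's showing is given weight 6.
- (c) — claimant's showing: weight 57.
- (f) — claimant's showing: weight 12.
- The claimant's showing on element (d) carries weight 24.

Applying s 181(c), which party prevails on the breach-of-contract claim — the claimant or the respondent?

claimant

Stage 1 — burden on claimant; standard: a preponderance (weight exceeds 54).
    (a): 59 > 54 [met]
    (b): 65 (respondent's 56 disregarded) > 54 [met]
    (c): 57 > 54 [met]
  Stage 1 carried; the burden remains with the claimant.
Stage 2 — burden on claimant; standard: a prima facie showing (weight is at least 22).
    (d): 24 ≥ 22 [met]
    (e): 31 ≥ 22 [met]
  The claimant carries Stage 2; the respondent now bears the burden.
Stage 3 — burden on respondent; standard: a preponderance (weight exceeds 54).
    (f): 65 (claimant's 12 disregarded) > 54 [met]
  Stage 3 carried; the burden shifts to the claimant.
Stage 4 — burden on claimant; standard: a preponderance (weight exceeds 54).
    (g): 64 (respondent's 6 disregarded) > 54 [met]
  The claimant carries the last stage.
With every stage satisfied, the claimant prevails.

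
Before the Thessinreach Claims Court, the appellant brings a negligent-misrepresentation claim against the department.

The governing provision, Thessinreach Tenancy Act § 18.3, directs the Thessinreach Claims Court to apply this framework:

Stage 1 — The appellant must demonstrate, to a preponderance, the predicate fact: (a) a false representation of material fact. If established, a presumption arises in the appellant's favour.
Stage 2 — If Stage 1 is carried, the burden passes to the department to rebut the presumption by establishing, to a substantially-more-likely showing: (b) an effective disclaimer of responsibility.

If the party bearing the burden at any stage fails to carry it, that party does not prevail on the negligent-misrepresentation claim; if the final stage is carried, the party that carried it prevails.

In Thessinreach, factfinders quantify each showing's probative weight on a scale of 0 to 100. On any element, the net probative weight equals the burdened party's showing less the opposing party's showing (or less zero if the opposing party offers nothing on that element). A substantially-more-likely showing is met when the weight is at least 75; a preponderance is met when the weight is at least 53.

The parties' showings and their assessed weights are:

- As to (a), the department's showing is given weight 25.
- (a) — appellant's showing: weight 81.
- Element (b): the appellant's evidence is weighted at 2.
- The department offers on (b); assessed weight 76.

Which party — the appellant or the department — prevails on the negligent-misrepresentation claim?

Stage 1 — burden on appellant; standard: a preponderance (weight is at least 53).
    (a): 81 − 25 = 56 ≥ 53 [met]
  The appellant carries Stage 1; the department now bears the burden.
Stage 2 — burden on department; standard: a substantially-more-likely showing (weight is at least 75).
    (b): 76 − 2 = 74 < 75 [not met]
  Not every element is met, so the department fails to carry Stage 2.
So the appellant prevails.

appellant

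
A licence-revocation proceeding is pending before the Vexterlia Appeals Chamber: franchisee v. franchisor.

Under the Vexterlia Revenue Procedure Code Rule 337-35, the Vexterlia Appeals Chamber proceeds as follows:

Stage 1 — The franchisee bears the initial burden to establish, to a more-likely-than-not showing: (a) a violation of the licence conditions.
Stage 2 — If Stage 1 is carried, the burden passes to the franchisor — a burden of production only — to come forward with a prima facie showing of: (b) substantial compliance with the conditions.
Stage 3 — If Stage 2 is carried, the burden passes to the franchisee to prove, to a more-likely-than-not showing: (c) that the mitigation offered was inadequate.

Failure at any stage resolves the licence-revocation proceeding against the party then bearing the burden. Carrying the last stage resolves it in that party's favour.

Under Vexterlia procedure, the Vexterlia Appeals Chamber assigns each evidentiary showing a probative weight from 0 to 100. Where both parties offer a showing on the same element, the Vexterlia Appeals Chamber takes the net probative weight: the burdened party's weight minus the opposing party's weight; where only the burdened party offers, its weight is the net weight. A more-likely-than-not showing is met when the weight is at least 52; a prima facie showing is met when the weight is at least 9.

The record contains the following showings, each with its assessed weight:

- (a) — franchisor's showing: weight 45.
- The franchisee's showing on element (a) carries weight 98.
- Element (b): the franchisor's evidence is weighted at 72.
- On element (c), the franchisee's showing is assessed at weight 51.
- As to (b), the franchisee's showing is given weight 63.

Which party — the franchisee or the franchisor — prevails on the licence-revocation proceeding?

franchisor

Stage 1 — burden on franchisee; standard: a more-likely-than-not showing (weight is at least 52).
    (a): 98 − 45 = 53 ≥ 52 [met]
  All elements met. The burden passes to the franchisor.
Stage 2 — burden on franchisor; standard: a prima facie showing (weight is at least 9).
    (b): 72 − 63 = 9 ≥ 9 [met]
  Stage 2 is satisfied; the onus moves to the franchisee.
Stage 3 — burden on franchisee; standard: a more-likely-than-not showing (weight is at least 52).
    (c): 51 < 52 [not met]
  Stage 3 not carried; the franchisee fails its burden.
The analysis ends at Stage 3; the franchisor prevails.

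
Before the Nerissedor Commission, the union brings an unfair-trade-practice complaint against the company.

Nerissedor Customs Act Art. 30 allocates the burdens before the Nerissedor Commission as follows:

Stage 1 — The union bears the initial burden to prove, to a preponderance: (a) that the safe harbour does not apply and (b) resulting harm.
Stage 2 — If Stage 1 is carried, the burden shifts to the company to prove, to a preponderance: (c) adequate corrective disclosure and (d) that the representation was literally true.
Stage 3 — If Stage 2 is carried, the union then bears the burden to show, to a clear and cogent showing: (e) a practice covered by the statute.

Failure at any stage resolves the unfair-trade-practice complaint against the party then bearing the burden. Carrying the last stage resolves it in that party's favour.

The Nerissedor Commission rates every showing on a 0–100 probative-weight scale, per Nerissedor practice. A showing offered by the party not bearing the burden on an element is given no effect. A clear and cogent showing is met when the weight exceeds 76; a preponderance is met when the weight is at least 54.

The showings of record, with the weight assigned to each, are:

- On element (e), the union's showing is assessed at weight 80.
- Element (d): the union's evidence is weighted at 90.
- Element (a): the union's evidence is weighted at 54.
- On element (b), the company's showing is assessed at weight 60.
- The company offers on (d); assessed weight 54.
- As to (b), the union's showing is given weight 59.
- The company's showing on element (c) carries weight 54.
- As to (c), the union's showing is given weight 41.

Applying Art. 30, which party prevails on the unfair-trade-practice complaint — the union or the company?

Stage 1 (union, a preponderance, weight is at least 54): (a) 54 ≥ 54 — meets; (b) 59 (company's 60 disregarded) ≥ 54 — meets.
  Stage 1 carried; the burden shifts to the company.
Stage 2 (company, a preponderance, weight is at least 54): (c) 54 (union's 41 disregarded) ≥ 54 — meets; (d) 54 (union's 90 disregarded) ≥ 54 — meets.
  Stage 2 is satisfied; the onus moves to the union.
Stage 3 (union, a clear and cogent showing, weight exceeds 76): (e) 80 > 76 — meets.
  The union carries the last stage.
Every stage carried; the union prevails.

union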